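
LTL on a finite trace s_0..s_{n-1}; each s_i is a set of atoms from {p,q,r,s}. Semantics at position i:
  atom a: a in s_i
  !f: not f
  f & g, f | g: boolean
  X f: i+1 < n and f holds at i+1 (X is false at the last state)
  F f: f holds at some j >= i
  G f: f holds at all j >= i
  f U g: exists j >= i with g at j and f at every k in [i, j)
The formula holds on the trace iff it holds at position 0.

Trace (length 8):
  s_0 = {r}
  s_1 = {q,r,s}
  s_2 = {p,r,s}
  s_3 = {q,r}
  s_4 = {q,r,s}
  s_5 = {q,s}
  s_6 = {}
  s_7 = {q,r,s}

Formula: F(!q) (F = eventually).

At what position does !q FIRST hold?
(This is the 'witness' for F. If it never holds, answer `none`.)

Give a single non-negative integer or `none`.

Answer: 0

Derivation:
s_0={r}: !q=True q=False
s_1={q,r,s}: !q=False q=True
s_2={p,r,s}: !q=True q=False
s_3={q,r}: !q=False q=True
s_4={q,r,s}: !q=False q=True
s_5={q,s}: !q=False q=True
s_6={}: !q=True q=False
s_7={q,r,s}: !q=False q=True
F(!q) holds; first witness at position 0.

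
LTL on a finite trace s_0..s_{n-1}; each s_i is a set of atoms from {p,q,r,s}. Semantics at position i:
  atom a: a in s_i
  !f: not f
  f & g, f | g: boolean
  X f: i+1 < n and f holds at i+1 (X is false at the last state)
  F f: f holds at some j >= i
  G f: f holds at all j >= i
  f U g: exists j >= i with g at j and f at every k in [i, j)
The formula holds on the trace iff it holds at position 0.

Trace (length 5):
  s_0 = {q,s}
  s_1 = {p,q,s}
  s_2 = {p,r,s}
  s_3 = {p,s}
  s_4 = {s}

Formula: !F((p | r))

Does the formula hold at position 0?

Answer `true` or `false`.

s_0={q,s}: !F((p | r))=False F((p | r))=True (p | r)=False p=False r=False
s_1={p,q,s}: !F((p | r))=False F((p | r))=True (p | r)=True p=True r=False
s_2={p,r,s}: !F((p | r))=False F((p | r))=True (p | r)=True p=True r=True
s_3={p,s}: !F((p | r))=False F((p | r))=True (p | r)=True p=True r=False
s_4={s}: !F((p | r))=True F((p | r))=False (p | r)=False p=False r=False

Answer: false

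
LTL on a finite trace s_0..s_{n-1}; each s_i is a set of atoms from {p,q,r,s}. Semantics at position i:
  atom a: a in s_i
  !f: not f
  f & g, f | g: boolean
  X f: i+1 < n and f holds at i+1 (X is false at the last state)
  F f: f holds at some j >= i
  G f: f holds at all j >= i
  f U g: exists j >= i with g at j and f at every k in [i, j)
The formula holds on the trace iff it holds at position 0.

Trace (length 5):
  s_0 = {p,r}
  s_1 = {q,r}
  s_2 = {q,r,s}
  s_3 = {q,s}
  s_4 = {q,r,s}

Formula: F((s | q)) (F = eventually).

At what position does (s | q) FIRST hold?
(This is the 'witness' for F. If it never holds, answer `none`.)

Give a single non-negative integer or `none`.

s_0={p,r}: (s | q)=False s=False q=False
s_1={q,r}: (s | q)=True s=False q=True
s_2={q,r,s}: (s | q)=True s=True q=True
s_3={q,s}: (s | q)=True s=True q=True
s_4={q,r,s}: (s | q)=True s=True q=True
F((s | q)) holds; first witness at position 1.

Answer: 1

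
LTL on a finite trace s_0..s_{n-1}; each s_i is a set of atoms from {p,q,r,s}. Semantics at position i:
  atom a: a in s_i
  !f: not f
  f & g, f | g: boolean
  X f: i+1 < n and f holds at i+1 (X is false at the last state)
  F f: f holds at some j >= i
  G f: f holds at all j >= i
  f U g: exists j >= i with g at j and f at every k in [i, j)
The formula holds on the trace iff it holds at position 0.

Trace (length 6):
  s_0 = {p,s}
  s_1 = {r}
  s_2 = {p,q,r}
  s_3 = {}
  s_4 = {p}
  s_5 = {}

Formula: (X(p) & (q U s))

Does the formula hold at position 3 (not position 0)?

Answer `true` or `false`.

s_0={p,s}: (X(p) & (q U s))=False X(p)=False p=True (q U s)=True q=False s=True
s_1={r}: (X(p) & (q U s))=False X(p)=True p=False (q U s)=False q=False s=False
s_2={p,q,r}: (X(p) & (q U s))=False X(p)=False p=True (q U s)=False q=True s=False
s_3={}: (X(p) & (q U s))=False X(p)=True p=False (q U s)=False q=False s=False
s_4={p}: (X(p) & (q U s))=False X(p)=False p=True (q U s)=False q=False s=False
s_5={}: (X(p) & (q U s))=False X(p)=False p=False (q U s)=False q=False s=False
Evaluating at position 3: result = False

Answer: false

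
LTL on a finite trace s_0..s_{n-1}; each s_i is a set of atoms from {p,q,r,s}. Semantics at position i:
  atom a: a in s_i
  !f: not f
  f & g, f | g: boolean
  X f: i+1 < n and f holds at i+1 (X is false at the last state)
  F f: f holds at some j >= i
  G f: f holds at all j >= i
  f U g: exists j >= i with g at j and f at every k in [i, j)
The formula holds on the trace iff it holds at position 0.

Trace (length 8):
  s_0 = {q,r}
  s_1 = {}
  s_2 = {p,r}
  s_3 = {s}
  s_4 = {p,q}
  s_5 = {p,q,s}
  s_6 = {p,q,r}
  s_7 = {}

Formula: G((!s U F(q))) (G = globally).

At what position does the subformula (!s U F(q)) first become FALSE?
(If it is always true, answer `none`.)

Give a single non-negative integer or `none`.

s_0={q,r}: (!s U F(q))=True !s=True s=False F(q)=True q=True
s_1={}: (!s U F(q))=True !s=True s=False F(q)=True q=False
s_2={p,r}: (!s U F(q))=True !s=True s=False F(q)=True q=False
s_3={s}: (!s U F(q))=True !s=False s=True F(q)=True q=False
s_4={p,q}: (!s U F(q))=True !s=True s=False F(q)=True q=True
s_5={p,q,s}: (!s U F(q))=True !s=False s=True F(q)=True q=True
s_6={p,q,r}: (!s U F(q))=True !s=True s=False F(q)=True q=True
s_7={}: (!s U F(q))=False !s=True s=False F(q)=False q=False
G((!s U F(q))) holds globally = False
First violation at position 7.

Answer: 7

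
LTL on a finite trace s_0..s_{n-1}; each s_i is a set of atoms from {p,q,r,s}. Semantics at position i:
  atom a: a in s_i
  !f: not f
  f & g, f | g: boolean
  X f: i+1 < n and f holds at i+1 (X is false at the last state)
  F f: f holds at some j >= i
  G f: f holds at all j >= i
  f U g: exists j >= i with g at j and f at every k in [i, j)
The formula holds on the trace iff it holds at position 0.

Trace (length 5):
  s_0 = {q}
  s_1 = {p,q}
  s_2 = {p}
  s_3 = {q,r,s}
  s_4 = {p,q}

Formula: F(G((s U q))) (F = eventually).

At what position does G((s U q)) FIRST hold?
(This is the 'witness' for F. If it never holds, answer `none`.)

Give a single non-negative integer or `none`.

s_0={q}: G((s U q))=False (s U q)=True s=False q=True
s_1={p,q}: G((s U q))=False (s U q)=True s=False q=True
s_2={p}: G((s U q))=False (s U q)=False s=False q=False
s_3={q,r,s}: G((s U q))=True (s U q)=True s=True q=True
s_4={p,q}: G((s U q))=True (s U q)=True s=False q=True
F(G((s U q))) holds; first witness at position 3.

Answer: 3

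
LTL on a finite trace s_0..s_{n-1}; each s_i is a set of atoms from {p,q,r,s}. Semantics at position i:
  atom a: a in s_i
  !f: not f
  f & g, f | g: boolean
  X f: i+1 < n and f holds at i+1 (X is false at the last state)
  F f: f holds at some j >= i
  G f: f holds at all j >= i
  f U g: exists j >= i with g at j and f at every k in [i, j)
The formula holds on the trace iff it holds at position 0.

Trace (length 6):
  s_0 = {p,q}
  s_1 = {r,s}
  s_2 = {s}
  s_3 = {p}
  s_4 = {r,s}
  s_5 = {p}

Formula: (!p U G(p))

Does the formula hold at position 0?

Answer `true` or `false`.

Answer: false

Derivation:
s_0={p,q}: (!p U G(p))=False !p=False p=True G(p)=False
s_1={r,s}: (!p U G(p))=False !p=True p=False G(p)=False
s_2={s}: (!p U G(p))=False !p=True p=False G(p)=False
s_3={p}: (!p U G(p))=False !p=False p=True G(p)=False
s_4={r,s}: (!p U G(p))=True !p=True p=False G(p)=False
s_5={p}: (!p U G(p))=True !p=False p=True G(p)=True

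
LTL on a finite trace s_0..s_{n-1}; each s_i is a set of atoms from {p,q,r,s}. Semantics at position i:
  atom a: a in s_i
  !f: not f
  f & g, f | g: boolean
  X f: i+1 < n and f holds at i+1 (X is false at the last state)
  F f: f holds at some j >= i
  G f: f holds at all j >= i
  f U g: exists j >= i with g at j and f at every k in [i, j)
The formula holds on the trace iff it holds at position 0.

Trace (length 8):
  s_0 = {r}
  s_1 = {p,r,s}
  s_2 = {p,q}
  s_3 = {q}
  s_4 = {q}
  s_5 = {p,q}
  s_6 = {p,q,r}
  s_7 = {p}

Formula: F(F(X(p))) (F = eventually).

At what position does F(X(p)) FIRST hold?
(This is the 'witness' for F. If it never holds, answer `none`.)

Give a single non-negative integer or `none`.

Answer: 0

Derivation:
s_0={r}: F(X(p))=True X(p)=True p=False
s_1={p,r,s}: F(X(p))=True X(p)=True p=True
s_2={p,q}: F(X(p))=True X(p)=False p=True
s_3={q}: F(X(p))=True X(p)=False p=False
s_4={q}: F(X(p))=True X(p)=True p=False
s_5={p,q}: F(X(p))=True X(p)=True p=True
s_6={p,q,r}: F(X(p))=True X(p)=True p=True
s_7={p}: F(X(p))=False X(p)=False p=True
F(F(X(p))) holds; first witness at position 0.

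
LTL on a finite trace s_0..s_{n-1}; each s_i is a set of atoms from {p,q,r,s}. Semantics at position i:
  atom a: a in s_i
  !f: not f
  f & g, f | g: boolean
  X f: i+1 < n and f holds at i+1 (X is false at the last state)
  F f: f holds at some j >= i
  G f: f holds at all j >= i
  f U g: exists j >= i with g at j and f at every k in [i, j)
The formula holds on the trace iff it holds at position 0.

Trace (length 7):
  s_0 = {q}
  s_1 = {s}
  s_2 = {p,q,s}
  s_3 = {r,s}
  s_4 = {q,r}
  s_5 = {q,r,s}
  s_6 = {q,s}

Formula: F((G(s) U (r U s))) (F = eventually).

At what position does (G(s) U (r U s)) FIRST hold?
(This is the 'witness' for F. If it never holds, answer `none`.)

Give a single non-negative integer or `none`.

s_0={q}: (G(s) U (r U s))=False G(s)=False s=False (r U s)=False r=False
s_1={s}: (G(s) U (r U s))=True G(s)=False s=True (r U s)=True r=False
s_2={p,q,s}: (G(s) U (r U s))=True G(s)=False s=True (r U s)=True r=False
s_3={r,s}: (G(s) U (r U s))=True G(s)=False s=True (r U s)=True r=True
s_4={q,r}: (G(s) U (r U s))=True G(s)=False s=False (r U s)=True r=True
s_5={q,r,s}: (G(s) U (r U s))=True G(s)=True s=True (r U s)=True r=True
s_6={q,s}: (G(s) U (r U s))=True G(s)=True s=True (r U s)=True r=False
F((G(s) U (r U s))) holds; first witness at position 1.

Answer: 1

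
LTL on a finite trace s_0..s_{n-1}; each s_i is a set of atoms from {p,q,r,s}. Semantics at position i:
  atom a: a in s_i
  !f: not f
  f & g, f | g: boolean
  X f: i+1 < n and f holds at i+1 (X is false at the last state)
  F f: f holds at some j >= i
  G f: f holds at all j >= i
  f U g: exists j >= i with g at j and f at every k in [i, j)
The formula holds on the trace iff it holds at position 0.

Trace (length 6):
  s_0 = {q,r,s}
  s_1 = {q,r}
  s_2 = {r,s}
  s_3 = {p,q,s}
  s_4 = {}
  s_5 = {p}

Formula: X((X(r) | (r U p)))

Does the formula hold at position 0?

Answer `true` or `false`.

s_0={q,r,s}: X((X(r) | (r U p)))=True (X(r) | (r U p))=True X(r)=True r=True (r U p)=True p=False
s_1={q,r}: X((X(r) | (r U p)))=True (X(r) | (r U p))=True X(r)=True r=True (r U p)=True p=False
s_2={r,s}: X((X(r) | (r U p)))=True (X(r) | (r U p))=True X(r)=False r=True (r U p)=True p=False
s_3={p,q,s}: X((X(r) | (r U p)))=False (X(r) | (r U p))=True X(r)=False r=False (r U p)=True p=True
s_4={}: X((X(r) | (r U p)))=True (X(r) | (r U p))=False X(r)=False r=False (r U p)=False p=False
s_5={p}: X((X(r) | (r U p)))=False (X(r) | (r U p))=True X(r)=False r=False (r U p)=True p=True

Answer: true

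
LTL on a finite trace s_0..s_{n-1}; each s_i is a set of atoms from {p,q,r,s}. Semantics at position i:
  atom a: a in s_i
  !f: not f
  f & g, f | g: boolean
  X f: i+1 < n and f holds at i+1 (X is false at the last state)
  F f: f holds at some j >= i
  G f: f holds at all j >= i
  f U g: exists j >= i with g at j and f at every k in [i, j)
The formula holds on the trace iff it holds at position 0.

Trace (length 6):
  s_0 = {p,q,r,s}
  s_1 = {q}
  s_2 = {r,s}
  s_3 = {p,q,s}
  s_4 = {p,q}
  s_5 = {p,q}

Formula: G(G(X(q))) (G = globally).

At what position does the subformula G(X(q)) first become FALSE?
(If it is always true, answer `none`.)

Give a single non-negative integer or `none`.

s_0={p,q,r,s}: G(X(q))=False X(q)=True q=True
s_1={q}: G(X(q))=False X(q)=False q=True
s_2={r,s}: G(X(q))=False X(q)=True q=False
s_3={p,q,s}: G(X(q))=False X(q)=True q=True
s_4={p,q}: G(X(q))=False X(q)=True q=True
s_5={p,q}: G(X(q))=False X(q)=False q=True
G(G(X(q))) holds globally = False
First violation at position 0.

Answer: 0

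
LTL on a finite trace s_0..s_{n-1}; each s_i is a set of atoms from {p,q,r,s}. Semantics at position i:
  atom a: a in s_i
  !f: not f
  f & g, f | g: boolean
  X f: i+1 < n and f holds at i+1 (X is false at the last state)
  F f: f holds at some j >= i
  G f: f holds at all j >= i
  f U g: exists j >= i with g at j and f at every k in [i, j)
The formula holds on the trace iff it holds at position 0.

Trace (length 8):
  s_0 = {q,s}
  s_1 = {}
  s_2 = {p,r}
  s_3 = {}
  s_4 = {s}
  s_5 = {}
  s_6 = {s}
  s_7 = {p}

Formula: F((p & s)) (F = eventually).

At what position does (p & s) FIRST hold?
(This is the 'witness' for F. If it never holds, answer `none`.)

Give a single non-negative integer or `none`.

s_0={q,s}: (p & s)=False p=False s=True
s_1={}: (p & s)=False p=False s=False
s_2={p,r}: (p & s)=False p=True s=False
s_3={}: (p & s)=False p=False s=False
s_4={s}: (p & s)=False p=False s=True
s_5={}: (p & s)=False p=False s=False
s_6={s}: (p & s)=False p=False s=True
s_7={p}: (p & s)=False p=True s=False
F((p & s)) does not hold (no witness exists).

Answer: none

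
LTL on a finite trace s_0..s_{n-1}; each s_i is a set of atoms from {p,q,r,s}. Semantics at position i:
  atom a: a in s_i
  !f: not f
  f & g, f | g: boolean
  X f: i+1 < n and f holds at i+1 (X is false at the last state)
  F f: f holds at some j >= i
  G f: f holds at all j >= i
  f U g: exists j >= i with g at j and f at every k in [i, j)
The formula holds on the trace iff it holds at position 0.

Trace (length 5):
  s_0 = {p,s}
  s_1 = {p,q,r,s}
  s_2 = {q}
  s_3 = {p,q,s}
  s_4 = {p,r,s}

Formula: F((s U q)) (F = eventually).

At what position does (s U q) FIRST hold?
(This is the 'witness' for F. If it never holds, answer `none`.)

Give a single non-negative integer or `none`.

s_0={p,s}: (s U q)=True s=True q=False
s_1={p,q,r,s}: (s U q)=True s=True q=True
s_2={q}: (s U q)=True s=False q=True
s_3={p,q,s}: (s U q)=True s=True q=True
s_4={p,r,s}: (s U q)=False s=True q=False
F((s U q)) holds; first witness at position 0.

Answer: 0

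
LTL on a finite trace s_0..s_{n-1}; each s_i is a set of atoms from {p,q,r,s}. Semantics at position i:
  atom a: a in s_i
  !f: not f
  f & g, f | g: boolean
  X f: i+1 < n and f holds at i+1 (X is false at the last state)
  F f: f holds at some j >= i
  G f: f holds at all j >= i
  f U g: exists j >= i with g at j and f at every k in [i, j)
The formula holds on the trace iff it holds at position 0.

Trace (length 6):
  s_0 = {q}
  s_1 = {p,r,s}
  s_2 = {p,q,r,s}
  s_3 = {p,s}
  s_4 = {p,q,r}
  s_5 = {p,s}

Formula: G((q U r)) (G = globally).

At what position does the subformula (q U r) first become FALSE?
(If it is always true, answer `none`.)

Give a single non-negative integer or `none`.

Answer: 3

Derivation:
s_0={q}: (q U r)=True q=True r=False
s_1={p,r,s}: (q U r)=True q=False r=True
s_2={p,q,r,s}: (q U r)=True q=True r=True
s_3={p,s}: (q U r)=False q=False r=False
s_4={p,q,r}: (q U r)=True q=True r=True
s_5={p,s}: (q U r)=False q=False r=False
G((q U r)) holds globally = False
First violation at position 3.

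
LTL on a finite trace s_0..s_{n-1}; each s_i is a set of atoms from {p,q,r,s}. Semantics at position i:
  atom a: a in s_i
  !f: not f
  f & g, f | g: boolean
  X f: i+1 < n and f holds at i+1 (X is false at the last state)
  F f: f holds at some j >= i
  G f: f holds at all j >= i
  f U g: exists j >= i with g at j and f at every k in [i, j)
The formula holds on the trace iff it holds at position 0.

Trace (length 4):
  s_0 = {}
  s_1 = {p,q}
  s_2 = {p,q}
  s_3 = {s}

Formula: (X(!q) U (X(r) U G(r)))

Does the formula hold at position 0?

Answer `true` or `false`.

Answer: false

Derivation:
s_0={}: (X(!q) U (X(r) U G(r)))=False X(!q)=False !q=True q=False (X(r) U G(r))=False X(r)=False r=False G(r)=False
s_1={p,q}: (X(!q) U (X(r) U G(r)))=False X(!q)=False !q=False q=True (X(r) U G(r))=False X(r)=False r=False G(r)=False
s_2={p,q}: (X(!q) U (X(r) U G(r)))=False X(!q)=True !q=False q=True (X(r) U G(r))=False X(r)=False r=False G(r)=False
s_3={s}: (X(!q) U (X(r) U G(r)))=False X(!q)=False !q=True q=False (X(r) U G(r))=False X(r)=False r=False G(r)=False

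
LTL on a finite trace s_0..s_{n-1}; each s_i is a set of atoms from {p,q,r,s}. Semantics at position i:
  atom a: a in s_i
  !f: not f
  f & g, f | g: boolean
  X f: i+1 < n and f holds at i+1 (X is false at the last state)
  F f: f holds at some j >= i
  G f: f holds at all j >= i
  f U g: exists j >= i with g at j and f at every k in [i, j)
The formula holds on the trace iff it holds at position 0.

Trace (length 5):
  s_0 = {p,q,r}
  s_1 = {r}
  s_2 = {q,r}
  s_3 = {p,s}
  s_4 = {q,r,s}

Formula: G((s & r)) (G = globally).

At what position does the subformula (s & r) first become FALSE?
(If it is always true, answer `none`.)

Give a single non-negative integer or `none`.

Answer: 0

Derivation:
s_0={p,q,r}: (s & r)=False s=False r=True
s_1={r}: (s & r)=False s=False r=True
s_2={q,r}: (s & r)=False s=False r=True
s_3={p,s}: (s & r)=False s=True r=False
s_4={q,r,s}: (s & r)=True s=True r=True
G((s & r)) holds globally = False
First violation at position 0.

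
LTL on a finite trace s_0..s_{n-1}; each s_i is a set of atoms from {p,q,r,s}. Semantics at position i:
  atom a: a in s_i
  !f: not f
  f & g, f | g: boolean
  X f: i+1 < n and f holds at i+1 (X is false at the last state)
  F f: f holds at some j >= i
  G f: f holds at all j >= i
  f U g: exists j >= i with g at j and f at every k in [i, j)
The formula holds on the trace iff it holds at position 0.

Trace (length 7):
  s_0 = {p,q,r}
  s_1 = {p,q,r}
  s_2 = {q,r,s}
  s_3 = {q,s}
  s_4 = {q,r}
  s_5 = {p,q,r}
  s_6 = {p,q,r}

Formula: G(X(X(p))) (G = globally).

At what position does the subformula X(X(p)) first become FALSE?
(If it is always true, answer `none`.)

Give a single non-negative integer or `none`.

s_0={p,q,r}: X(X(p))=False X(p)=True p=True
s_1={p,q,r}: X(X(p))=False X(p)=False p=True
s_2={q,r,s}: X(X(p))=False X(p)=False p=False
s_3={q,s}: X(X(p))=True X(p)=False p=False
s_4={q,r}: X(X(p))=True X(p)=True p=False
s_5={p,q,r}: X(X(p))=False X(p)=True p=True
s_6={p,q,r}: X(X(p))=False X(p)=False p=True
G(X(X(p))) holds globally = False
First violation at position 0.

Answer: 0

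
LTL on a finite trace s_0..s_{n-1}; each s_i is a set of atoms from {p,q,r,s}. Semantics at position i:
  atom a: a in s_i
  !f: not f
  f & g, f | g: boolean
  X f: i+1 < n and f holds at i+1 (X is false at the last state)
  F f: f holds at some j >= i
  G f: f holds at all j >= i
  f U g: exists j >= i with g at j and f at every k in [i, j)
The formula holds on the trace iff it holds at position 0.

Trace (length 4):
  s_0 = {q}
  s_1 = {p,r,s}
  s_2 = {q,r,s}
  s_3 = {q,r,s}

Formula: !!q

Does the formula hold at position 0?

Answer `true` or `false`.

Answer: true

Derivation:
s_0={q}: !!q=True !q=False q=True
s_1={p,r,s}: !!q=False !q=True q=False
s_2={q,r,s}: !!q=True !q=False q=True
s_3={q,r,s}: !!q=True !q=False q=True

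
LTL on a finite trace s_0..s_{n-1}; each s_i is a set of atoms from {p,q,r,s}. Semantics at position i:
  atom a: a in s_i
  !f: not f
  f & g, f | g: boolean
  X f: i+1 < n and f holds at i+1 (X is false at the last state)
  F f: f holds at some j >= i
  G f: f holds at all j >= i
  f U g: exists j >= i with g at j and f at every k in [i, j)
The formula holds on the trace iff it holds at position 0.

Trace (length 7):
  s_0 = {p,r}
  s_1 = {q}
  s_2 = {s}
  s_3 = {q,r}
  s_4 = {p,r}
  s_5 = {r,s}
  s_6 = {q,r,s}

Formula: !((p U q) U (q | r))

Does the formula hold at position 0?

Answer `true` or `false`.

s_0={p,r}: !((p U q) U (q | r))=False ((p U q) U (q | r))=True (p U q)=True p=True q=False (q | r)=True r=True
s_1={q}: !((p U q) U (q | r))=False ((p U q) U (q | r))=True (p U q)=True p=False q=True (q | r)=True r=False
s_2={s}: !((p U q) U (q | r))=True ((p U q) U (q | r))=False (p U q)=False p=False q=False (q | r)=False r=False
s_3={q,r}: !((p U q) U (q | r))=False ((p U q) U (q | r))=True (p U q)=True p=False q=True (q | r)=True r=True
s_4={p,r}: !((p U q) U (q | r))=False ((p U q) U (q | r))=True (p U q)=False p=True q=False (q | r)=True r=True
s_5={r,s}: !((p U q) U (q | r))=False ((p U q) U (q | r))=True (p U q)=False p=False q=False (q | r)=True r=True
s_6={q,r,s}: !((p U q) U (q | r))=False ((p U q) U (q | r))=True (p U q)=True p=False q=True (q | r)=True r=True

Answer: false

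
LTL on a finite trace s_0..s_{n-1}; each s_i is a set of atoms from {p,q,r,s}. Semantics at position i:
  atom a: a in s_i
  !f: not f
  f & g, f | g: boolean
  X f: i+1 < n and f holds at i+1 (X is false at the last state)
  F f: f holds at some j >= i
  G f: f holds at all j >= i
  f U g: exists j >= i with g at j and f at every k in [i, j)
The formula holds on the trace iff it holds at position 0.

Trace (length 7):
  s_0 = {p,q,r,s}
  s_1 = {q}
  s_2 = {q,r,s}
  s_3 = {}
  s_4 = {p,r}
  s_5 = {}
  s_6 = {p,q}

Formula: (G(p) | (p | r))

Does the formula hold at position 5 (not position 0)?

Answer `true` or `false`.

Answer: false

Derivation:
s_0={p,q,r,s}: (G(p) | (p | r))=True G(p)=False p=True (p | r)=True r=True
s_1={q}: (G(p) | (p | r))=False G(p)=False p=False (p | r)=False r=False
s_2={q,r,s}: (G(p) | (p | r))=True G(p)=False p=False (p | r)=True r=True
s_3={}: (G(p) | (p | r))=False G(p)=False p=False (p | r)=False r=False
s_4={p,r}: (G(p) | (p | r))=True G(p)=False p=True (p | r)=True r=True
s_5={}: (G(p) | (p | r))=False G(p)=False p=False (p | r)=False r=False
s_6={p,q}: (G(p) | (p | r))=True G(p)=True p=True (p | r)=True r=False
Evaluating at position 5: result = False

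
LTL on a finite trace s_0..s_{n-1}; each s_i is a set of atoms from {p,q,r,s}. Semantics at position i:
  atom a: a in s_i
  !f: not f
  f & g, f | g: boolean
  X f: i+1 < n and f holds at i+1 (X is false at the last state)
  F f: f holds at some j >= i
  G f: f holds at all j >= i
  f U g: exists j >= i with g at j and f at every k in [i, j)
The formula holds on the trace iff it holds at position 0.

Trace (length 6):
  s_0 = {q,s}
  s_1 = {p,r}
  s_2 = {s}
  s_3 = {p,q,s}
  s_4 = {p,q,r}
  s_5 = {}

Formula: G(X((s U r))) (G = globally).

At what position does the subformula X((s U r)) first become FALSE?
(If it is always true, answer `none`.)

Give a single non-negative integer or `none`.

s_0={q,s}: X((s U r))=True (s U r)=True s=True r=False
s_1={p,r}: X((s U r))=True (s U r)=True s=False r=True
s_2={s}: X((s U r))=True (s U r)=True s=True r=False
s_3={p,q,s}: X((s U r))=True (s U r)=True s=True r=False
s_4={p,q,r}: X((s U r))=False (s U r)=True s=False r=True
s_5={}: X((s U r))=False (s U r)=False s=False r=False
G(X((s U r))) holds globally = False
First violation at position 4.

Answer: 4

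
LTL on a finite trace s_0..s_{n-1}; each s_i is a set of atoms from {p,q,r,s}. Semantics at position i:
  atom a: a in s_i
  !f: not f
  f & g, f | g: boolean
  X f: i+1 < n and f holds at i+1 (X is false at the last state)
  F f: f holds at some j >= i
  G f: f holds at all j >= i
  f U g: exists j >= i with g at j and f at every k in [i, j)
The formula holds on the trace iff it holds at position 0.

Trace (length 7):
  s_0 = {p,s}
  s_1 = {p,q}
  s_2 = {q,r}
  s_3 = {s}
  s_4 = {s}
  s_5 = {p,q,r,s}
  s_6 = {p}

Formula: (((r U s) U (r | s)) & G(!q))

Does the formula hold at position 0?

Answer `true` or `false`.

s_0={p,s}: (((r U s) U (r | s)) & G(!q))=False ((r U s) U (r | s))=True (r U s)=True r=False s=True (r | s)=True G(!q)=False !q=True q=False
s_1={p,q}: (((r U s) U (r | s)) & G(!q))=False ((r U s) U (r | s))=False (r U s)=False r=False s=False (r | s)=False G(!q)=False !q=False q=True
s_2={q,r}: (((r U s) U (r | s)) & G(!q))=False ((r U s) U (r | s))=True (r U s)=True r=True s=False (r | s)=True G(!q)=False !q=False q=True
s_3={s}: (((r U s) U (r | s)) & G(!q))=False ((r U s) U (r | s))=True (r U s)=True r=False s=True (r | s)=True G(!q)=False !q=True q=False
s_4={s}: (((r U s) U (r | s)) & G(!q))=False ((r U s) U (r | s))=True (r U s)=True r=False s=True (r | s)=True G(!q)=False !q=True q=False
s_5={p,q,r,s}: (((r U s) U (r | s)) & G(!q))=False ((r U s) U (r | s))=True (r U s)=True r=True s=True (r | s)=True G(!q)=False !q=False q=True
s_6={p}: (((r U s) U (r | s)) & G(!q))=False ((r U s) U (r | s))=False (r U s)=False r=False s=False (r | s)=False G(!q)=True !q=True q=False

Answer: false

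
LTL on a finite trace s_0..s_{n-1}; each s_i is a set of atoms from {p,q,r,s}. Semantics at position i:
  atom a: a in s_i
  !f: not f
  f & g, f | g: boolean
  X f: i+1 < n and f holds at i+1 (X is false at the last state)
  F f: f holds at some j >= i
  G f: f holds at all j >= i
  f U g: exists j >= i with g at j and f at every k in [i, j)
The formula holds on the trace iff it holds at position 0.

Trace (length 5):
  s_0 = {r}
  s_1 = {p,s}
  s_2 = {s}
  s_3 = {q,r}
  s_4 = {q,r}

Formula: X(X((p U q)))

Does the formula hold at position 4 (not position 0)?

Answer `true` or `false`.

s_0={r}: X(X((p U q)))=False X((p U q))=False (p U q)=False p=False q=False
s_1={p,s}: X(X((p U q)))=True X((p U q))=False (p U q)=False p=True q=False
s_2={s}: X(X((p U q)))=True X((p U q))=True (p U q)=False p=False q=False
s_3={q,r}: X(X((p U q)))=False X((p U q))=True (p U q)=True p=False q=True
s_4={q,r}: X(X((p U q)))=False X((p U q))=False (p U q)=True p=False q=True
Evaluating at position 4: result = False

Answer: false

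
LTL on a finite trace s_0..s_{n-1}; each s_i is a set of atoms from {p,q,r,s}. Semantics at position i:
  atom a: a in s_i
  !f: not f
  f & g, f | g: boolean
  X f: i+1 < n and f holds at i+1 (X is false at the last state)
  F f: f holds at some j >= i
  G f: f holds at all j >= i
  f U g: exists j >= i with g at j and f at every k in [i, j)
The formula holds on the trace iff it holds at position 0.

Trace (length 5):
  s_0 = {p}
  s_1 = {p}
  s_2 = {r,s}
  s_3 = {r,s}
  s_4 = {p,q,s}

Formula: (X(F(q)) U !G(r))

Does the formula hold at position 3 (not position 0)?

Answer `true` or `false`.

s_0={p}: (X(F(q)) U !G(r))=True X(F(q))=True F(q)=True q=False !G(r)=True G(r)=False r=False
s_1={p}: (X(F(q)) U !G(r))=True X(F(q))=True F(q)=True q=False !G(r)=True G(r)=False r=False
s_2={r,s}: (X(F(q)) U !G(r))=True X(F(q))=True F(q)=True q=False !G(r)=True G(r)=False r=True
s_3={r,s}: (X(F(q)) U !G(r))=True X(F(q))=True F(q)=True q=False !G(r)=True G(r)=False r=True
s_4={p,q,s}: (X(F(q)) U !G(r))=True X(F(q))=False F(q)=True q=True !G(r)=True G(r)=False r=False
Evaluating at position 3: result = True

Answer: true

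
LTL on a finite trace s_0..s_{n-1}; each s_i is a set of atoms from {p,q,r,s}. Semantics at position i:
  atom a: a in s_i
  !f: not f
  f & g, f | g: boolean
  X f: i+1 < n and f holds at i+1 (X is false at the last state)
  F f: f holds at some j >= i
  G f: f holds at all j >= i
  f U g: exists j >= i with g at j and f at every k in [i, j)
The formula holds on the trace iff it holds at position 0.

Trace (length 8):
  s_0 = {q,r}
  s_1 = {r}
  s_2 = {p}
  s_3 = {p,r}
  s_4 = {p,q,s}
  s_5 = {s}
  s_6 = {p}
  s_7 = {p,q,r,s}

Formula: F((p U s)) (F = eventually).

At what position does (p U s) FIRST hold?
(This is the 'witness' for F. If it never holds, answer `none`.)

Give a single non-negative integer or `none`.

Answer: 2

Derivation:
s_0={q,r}: (p U s)=False p=False s=False
s_1={r}: (p U s)=False p=False s=False
s_2={p}: (p U s)=True p=True s=False
s_3={p,r}: (p U s)=True p=True s=False
s_4={p,q,s}: (p U s)=True p=True s=True
s_5={s}: (p U s)=True p=False s=True
s_6={p}: (p U s)=True p=True s=False
s_7={p,q,r,s}: (p U s)=True p=True s=True
F((p U s)) holds; first witness at position 2.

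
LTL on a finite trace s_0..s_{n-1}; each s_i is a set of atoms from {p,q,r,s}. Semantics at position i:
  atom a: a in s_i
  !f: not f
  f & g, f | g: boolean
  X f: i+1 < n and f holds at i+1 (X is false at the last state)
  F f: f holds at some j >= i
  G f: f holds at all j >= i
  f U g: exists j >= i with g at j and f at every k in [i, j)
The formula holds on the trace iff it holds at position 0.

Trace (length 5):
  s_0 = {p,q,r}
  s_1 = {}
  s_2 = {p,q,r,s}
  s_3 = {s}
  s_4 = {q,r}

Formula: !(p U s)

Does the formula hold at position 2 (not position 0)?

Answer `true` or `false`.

s_0={p,q,r}: !(p U s)=True (p U s)=False p=True s=False
s_1={}: !(p U s)=True (p U s)=False p=False s=False
s_2={p,q,r,s}: !(p U s)=False (p U s)=True p=True s=True
s_3={s}: !(p U s)=False (p U s)=True p=False s=True
s_4={q,r}: !(p U s)=True (p U s)=False p=False s=False
Evaluating at position 2: result = False

Answer: false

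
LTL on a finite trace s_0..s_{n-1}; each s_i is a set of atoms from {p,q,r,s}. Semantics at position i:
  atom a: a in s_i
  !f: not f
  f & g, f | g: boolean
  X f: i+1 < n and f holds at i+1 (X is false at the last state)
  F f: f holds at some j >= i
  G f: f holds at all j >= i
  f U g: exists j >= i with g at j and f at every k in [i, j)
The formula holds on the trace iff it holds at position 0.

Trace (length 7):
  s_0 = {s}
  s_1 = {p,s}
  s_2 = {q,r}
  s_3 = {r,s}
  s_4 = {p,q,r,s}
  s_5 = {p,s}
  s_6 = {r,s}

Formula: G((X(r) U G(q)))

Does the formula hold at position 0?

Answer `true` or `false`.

s_0={s}: G((X(r) U G(q)))=False (X(r) U G(q))=False X(r)=False r=False G(q)=False q=False
s_1={p,s}: G((X(r) U G(q)))=False (X(r) U G(q))=False X(r)=True r=False G(q)=False q=False
s_2={q,r}: G((X(r) U G(q)))=False (X(r) U G(q))=False X(r)=True r=True G(q)=False q=True
s_3={r,s}: G((X(r) U G(q)))=False (X(r) U G(q))=False X(r)=True r=True G(q)=False q=False
s_4={p,q,r,s}: G((X(r) U G(q)))=False (X(r) U G(q))=False X(r)=False r=True G(q)=False q=True
s_5={p,s}: G((X(r) U G(q)))=False (X(r) U G(q))=False X(r)=True r=False G(q)=False q=False
s_6={r,s}: G((X(r) U G(q)))=False (X(r) U G(q))=False X(r)=False r=True G(q)=False q=False

Answer: false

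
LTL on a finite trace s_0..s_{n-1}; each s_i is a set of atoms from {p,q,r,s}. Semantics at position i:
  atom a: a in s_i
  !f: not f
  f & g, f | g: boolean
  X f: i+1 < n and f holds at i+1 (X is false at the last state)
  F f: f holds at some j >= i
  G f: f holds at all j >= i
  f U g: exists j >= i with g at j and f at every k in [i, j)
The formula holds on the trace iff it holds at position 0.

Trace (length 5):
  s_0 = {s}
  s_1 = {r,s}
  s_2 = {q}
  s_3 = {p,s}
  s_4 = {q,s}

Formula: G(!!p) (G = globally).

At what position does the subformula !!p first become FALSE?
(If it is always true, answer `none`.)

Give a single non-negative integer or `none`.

Answer: 0

Derivation:
s_0={s}: !!p=False !p=True p=False
s_1={r,s}: !!p=False !p=True p=False
s_2={q}: !!p=False !p=True p=False
s_3={p,s}: !!p=True !p=False p=True
s_4={q,s}: !!p=False !p=True p=False
G(!!p) holds globally = False
First violation at position 0.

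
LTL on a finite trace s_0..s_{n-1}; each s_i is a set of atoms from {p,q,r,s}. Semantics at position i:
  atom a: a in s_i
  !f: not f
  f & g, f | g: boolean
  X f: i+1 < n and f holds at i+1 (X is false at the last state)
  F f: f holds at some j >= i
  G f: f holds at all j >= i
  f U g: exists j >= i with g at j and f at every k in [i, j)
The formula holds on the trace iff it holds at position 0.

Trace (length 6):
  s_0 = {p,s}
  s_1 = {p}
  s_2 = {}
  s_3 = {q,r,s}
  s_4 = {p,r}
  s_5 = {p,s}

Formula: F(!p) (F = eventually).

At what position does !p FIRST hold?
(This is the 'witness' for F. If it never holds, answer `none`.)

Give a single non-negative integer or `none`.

s_0={p,s}: !p=False p=True
s_1={p}: !p=False p=True
s_2={}: !p=True p=False
s_3={q,r,s}: !p=True p=False
s_4={p,r}: !p=False p=True
s_5={p,s}: !p=False p=True
F(!p) holds; first witness at position 2.

Answer: 2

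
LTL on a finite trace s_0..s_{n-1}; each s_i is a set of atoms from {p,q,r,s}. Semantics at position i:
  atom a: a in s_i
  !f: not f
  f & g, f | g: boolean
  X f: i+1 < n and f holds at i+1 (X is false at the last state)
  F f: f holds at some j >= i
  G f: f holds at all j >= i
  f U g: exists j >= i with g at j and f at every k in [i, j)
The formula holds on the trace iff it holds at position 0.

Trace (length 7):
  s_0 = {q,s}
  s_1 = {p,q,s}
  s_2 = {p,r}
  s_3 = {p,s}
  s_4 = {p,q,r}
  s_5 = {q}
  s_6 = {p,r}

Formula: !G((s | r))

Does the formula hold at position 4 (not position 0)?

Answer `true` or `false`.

Answer: true

Derivation:
s_0={q,s}: !G((s | r))=True G((s | r))=False (s | r)=True s=True r=False
s_1={p,q,s}: !G((s | r))=True G((s | r))=False (s | r)=True s=True r=False
s_2={p,r}: !G((s | r))=True G((s | r))=False (s | r)=True s=False r=True
s_3={p,s}: !G((s | r))=True G((s | r))=False (s | r)=True s=True r=False
s_4={p,q,r}: !G((s | r))=True G((s | r))=False (s | r)=True s=False r=True
s_5={q}: !G((s | r))=True G((s | r))=False (s | r)=False s=False r=False
s_6={p,r}: !G((s | r))=False G((s | r))=True (s | r)=True s=False r=True
Evaluating at position 4: result = True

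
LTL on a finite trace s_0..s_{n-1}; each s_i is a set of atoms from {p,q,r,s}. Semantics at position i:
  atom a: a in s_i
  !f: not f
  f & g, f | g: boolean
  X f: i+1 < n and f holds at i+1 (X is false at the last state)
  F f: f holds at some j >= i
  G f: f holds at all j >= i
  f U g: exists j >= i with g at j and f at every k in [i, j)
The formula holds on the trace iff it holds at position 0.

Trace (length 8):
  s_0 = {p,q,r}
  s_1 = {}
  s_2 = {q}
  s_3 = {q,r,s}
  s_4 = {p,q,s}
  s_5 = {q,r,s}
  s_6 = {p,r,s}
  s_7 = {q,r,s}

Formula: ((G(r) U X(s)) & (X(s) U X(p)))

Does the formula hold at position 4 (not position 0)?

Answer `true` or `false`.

s_0={p,q,r}: ((G(r) U X(s)) & (X(s) U X(p)))=False (G(r) U X(s))=False G(r)=False r=True X(s)=False s=False (X(s) U X(p))=False X(p)=False p=True
s_1={}: ((G(r) U X(s)) & (X(s) U X(p)))=False (G(r) U X(s))=False G(r)=False r=False X(s)=False s=False (X(s) U X(p))=False X(p)=False p=False
s_2={q}: ((G(r) U X(s)) & (X(s) U X(p)))=True (G(r) U X(s))=True G(r)=False r=False X(s)=True s=False (X(s) U X(p))=True X(p)=False p=False
s_3={q,r,s}: ((G(r) U X(s)) & (X(s) U X(p)))=True (G(r) U X(s))=True G(r)=False r=True X(s)=True s=True (X(s) U X(p))=True X(p)=True p=False
s_4={p,q,s}: ((G(r) U X(s)) & (X(s) U X(p)))=True (G(r) U X(s))=True G(r)=False r=False X(s)=True s=True (X(s) U X(p))=True X(p)=False p=True
s_5={q,r,s}: ((G(r) U X(s)) & (X(s) U X(p)))=True (G(r) U X(s))=True G(r)=True r=True X(s)=True s=True (X(s) U X(p))=True X(p)=True p=False
s_6={p,r,s}: ((G(r) U X(s)) & (X(s) U X(p)))=False (G(r) U X(s))=True G(r)=True r=True X(s)=True s=True (X(s) U X(p))=False X(p)=False p=True
s_7={q,r,s}: ((G(r) U X(s)) & (X(s) U X(p)))=False (G(r) U X(s))=False G(r)=True r=True X(s)=False s=True (X(s) U X(p))=False X(p)=False p=False
Evaluating at position 4: result = True

Answer: true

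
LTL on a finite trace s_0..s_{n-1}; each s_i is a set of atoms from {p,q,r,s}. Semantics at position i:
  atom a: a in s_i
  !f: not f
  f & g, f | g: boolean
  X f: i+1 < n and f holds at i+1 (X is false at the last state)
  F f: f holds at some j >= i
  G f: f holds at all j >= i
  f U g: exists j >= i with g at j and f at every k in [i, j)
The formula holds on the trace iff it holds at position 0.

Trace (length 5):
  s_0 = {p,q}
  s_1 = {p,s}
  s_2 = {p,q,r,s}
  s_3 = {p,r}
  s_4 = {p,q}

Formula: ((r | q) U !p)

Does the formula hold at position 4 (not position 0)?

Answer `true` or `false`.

Answer: false

Derivation:
s_0={p,q}: ((r | q) U !p)=False (r | q)=True r=False q=True !p=False p=True
s_1={p,s}: ((r | q) U !p)=False (r | q)=False r=False q=False !p=False p=True
s_2={p,q,r,s}: ((r | q) U !p)=False (r | q)=True r=True q=True !p=False p=True
s_3={p,r}: ((r | q) U !p)=False (r | q)=True r=True q=False !p=False p=True
s_4={p,q}: ((r | q) U !p)=False (r | q)=True r=False q=True !p=False p=True
Evaluating at position 4: result = False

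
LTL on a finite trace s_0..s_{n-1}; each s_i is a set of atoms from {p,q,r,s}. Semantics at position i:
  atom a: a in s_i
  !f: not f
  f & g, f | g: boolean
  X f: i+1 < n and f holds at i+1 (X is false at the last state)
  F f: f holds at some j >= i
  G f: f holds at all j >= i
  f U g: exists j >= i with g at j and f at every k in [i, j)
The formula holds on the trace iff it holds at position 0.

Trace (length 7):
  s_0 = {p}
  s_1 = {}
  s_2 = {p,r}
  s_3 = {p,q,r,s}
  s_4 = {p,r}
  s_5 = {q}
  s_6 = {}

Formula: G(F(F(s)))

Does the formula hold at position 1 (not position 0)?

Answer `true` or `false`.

Answer: false

Derivation:
s_0={p}: G(F(F(s)))=False F(F(s))=True F(s)=True s=False
s_1={}: G(F(F(s)))=False F(F(s))=True F(s)=True s=False
s_2={p,r}: G(F(F(s)))=False F(F(s))=True F(s)=True s=False
s_3={p,q,r,s}: G(F(F(s)))=False F(F(s))=True F(s)=True s=True
s_4={p,r}: G(F(F(s)))=False F(F(s))=False F(s)=False s=False
s_5={q}: G(F(F(s)))=False F(F(s))=False F(s)=False s=False
s_6={}: G(F(F(s)))=False F(F(s))=False F(s)=False s=False
Evaluating at position 1: result = False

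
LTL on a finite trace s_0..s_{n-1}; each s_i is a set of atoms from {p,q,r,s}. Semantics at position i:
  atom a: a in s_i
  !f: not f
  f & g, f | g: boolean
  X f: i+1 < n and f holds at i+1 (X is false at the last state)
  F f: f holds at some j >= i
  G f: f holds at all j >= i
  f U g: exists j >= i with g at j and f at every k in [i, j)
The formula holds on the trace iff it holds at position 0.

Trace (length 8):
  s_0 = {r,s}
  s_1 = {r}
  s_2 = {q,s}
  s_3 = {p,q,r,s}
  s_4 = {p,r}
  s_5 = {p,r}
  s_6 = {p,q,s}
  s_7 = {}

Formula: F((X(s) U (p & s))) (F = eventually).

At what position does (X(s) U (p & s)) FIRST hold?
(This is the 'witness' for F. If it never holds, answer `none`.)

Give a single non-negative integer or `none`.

s_0={r,s}: (X(s) U (p & s))=False X(s)=False s=True (p & s)=False p=False
s_1={r}: (X(s) U (p & s))=True X(s)=True s=False (p & s)=False p=False
s_2={q,s}: (X(s) U (p & s))=True X(s)=True s=True (p & s)=False p=False
s_3={p,q,r,s}: (X(s) U (p & s))=True X(s)=False s=True (p & s)=True p=True
s_4={p,r}: (X(s) U (p & s))=False X(s)=False s=False (p & s)=False p=True
s_5={p,r}: (X(s) U (p & s))=True X(s)=True s=False (p & s)=False p=True
s_6={p,q,s}: (X(s) U (p & s))=True X(s)=False s=True (p & s)=True p=True
s_7={}: (X(s) U (p & s))=False X(s)=False s=False (p & s)=False p=False
F((X(s) U (p & s))) holds; first witness at position 1.

Answer: 1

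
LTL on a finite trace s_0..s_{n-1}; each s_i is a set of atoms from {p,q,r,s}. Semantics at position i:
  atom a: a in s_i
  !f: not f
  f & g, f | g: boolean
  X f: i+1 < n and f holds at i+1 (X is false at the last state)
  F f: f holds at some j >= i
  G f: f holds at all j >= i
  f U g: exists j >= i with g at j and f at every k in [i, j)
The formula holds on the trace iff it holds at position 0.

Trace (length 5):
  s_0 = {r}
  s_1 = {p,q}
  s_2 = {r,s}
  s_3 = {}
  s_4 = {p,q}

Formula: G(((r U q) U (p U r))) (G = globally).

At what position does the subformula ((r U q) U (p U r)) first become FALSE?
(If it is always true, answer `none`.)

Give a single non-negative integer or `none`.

Answer: 3

Derivation:
s_0={r}: ((r U q) U (p U r))=True (r U q)=True r=True q=False (p U r)=True p=False
s_1={p,q}: ((r U q) U (p U r))=True (r U q)=True r=False q=True (p U r)=True p=True
s_2={r,s}: ((r U q) U (p U r))=True (r U q)=False r=True q=False (p U r)=True p=False
s_3={}: ((r U q) U (p U r))=False (r U q)=False r=False q=False (p U r)=False p=False
s_4={p,q}: ((r U q) U (p U r))=False (r U q)=True r=False q=True (p U r)=False p=True
G(((r U q) U (p U r))) holds globally = False
First violation at position 3.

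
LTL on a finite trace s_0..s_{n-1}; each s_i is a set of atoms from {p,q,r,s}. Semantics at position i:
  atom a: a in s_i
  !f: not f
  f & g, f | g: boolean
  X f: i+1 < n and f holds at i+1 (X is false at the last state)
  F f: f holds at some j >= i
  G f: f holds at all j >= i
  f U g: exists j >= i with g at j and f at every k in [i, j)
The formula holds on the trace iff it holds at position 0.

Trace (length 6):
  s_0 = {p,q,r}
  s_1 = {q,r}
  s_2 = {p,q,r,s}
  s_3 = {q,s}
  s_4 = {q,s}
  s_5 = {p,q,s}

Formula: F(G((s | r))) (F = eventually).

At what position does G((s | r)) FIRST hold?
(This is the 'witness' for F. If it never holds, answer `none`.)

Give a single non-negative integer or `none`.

s_0={p,q,r}: G((s | r))=True (s | r)=True s=False r=True
s_1={q,r}: G((s | r))=True (s | r)=True s=False r=True
s_2={p,q,r,s}: G((s | r))=True (s | r)=True s=True r=True
s_3={q,s}: G((s | r))=True (s | r)=True s=True r=False
s_4={q,s}: G((s | r))=True (s | r)=True s=True r=False
s_5={p,q,s}: G((s | r))=True (s | r)=True s=True r=False
F(G((s | r))) holds; first witness at position 0.

Answer: 0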